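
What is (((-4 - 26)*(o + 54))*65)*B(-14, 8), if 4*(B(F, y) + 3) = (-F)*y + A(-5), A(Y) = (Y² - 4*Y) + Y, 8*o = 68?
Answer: -4265625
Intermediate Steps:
o = 17/2 (o = (⅛)*68 = 17/2 ≈ 8.5000)
A(Y) = Y² - 3*Y
B(F, y) = 7 - F*y/4 (B(F, y) = -3 + ((-F)*y - 5*(-3 - 5))/4 = -3 + (-F*y - 5*(-8))/4 = -3 + (-F*y + 40)/4 = -3 + (40 - F*y)/4 = -3 + (10 - F*y/4) = 7 - F*y/4)
(((-4 - 26)*(o + 54))*65)*B(-14, 8) = (((-4 - 26)*(17/2 + 54))*65)*(7 - ¼*(-14)*8) = (-30*125/2*65)*(7 + 28) = -1875*65*35 = -121875*35 = -4265625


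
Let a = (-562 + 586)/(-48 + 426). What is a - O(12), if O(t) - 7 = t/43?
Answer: -19547/2709 ≈ -7.2156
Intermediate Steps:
O(t) = 7 + t/43
a = 4/63 (a = 24/378 = 24*(1/378) = 4/63 ≈ 0.063492)
a - O(12) = 4/63 - (7 + (1/43)*12) = 4/63 - (7 + 12/43) = 4/63 - 1*313/43 = 4/63 - 313/43 = -19547/2709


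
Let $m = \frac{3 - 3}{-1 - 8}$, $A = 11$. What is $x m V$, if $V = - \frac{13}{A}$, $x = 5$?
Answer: $0$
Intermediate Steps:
$m = 0$ ($m = \frac{0}{-9} = 0 \left(- \frac{1}{9}\right) = 0$)
$V = - \frac{13}{11} \approx -1.1818$
$x m V = 5 \cdot 0 \left(- \frac{13}{11}\right) = 0 \left(- \frac{13}{11}\right) = 0$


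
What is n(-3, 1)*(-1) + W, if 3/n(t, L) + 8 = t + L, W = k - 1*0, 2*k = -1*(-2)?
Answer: 13/10 ≈ 1.3000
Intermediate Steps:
k = 1 (k = (-1*(-2))/2 = (½)*2 = 1)
W = 1 (W = 1 - 1*0 = 1 + 0 = 1)
n(t, L) = 3/(-8 + L + t) (n(t, L) = 3/(-8 + (t + L)) = 3/(-8 + (L + t)) = 3/(-8 + L + t))
n(-3, 1)*(-1) + W = (3/(-8 + 1 - 3))*(-1) + 1 = (3/(-10))*(-1) + 1 = (3*(-⅒))*(-1) + 1 = -3/10*(-1) + 1 = 3/10 + 1 = 13/10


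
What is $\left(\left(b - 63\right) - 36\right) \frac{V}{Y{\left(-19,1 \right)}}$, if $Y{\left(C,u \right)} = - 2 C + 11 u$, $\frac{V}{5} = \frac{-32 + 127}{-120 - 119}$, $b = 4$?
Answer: $\frac{45125}{11711} \approx 3.8532$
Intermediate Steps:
$V = - \frac{475}{239}$ ($V = 5 \frac{-32 + 127}{-120 - 119} = 5 \frac{95}{-239} = 5 \cdot 95 \left(- \frac{1}{239}\right) = 5 \left(- \frac{95}{239}\right) = - \frac{475}{239} \approx -1.9874$)
$\left(\left(b - 63\right) - 36\right) \frac{V}{Y{\left(-19,1 \right)}} = \left(\left(4 - 63\right) - 36\right) \left(- \frac{475}{239 \left(\left(-2\right) \left(-19\right) + 11 \cdot 1\right)}\right) = \left(-59 - 36\right) \left(- \frac{475}{239 \left(38 + 11\right)}\right) = - 95 \left(- \frac{475}{239 \cdot 49}\right) = - 95 \left(\left(- \frac{475}{239}\right) \frac{1}{49}\right) = \left(-95\right) \left(- \frac{475}{11711}\right) = \frac{45125}{11711}$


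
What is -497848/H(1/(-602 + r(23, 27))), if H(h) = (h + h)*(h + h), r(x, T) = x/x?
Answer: -44955798862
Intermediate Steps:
r(x, T) = 1
H(h) = 4*h² (H(h) = (2*h)*(2*h) = 4*h²)
-497848/H(1/(-602 + r(23, 27))) = -497848*(-602 + 1)²/4 = -497848/(4*(1/(-601))²) = -497848/(4*(-1/601)²) = -497848/(4*(1/361201)) = -497848/4/361201 = -497848*361201/4 = -44955798862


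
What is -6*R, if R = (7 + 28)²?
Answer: -7350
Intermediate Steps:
R = 1225 (R = 35² = 1225)
-6*R = -6*1225 = -7350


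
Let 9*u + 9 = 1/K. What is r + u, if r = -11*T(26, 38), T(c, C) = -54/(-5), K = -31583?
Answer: -170263958/1421235 ≈ -119.80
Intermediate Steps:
u = -284248/284247 (u = -1 + (1/9)/(-31583) = -1 + (1/9)*(-1/31583) = -1 - 1/284247 = -284248/284247 ≈ -1.0000)
T(c, C) = 54/5 (T(c, C) = -54*(-1/5) = 54/5)
r = -594/5 (r = -11*54/5 = -594/5 ≈ -118.80)
r + u = -594/5 - 284248/284247 = -170263958/1421235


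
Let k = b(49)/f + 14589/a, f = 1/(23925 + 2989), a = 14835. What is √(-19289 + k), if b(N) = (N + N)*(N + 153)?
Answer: √13027844388818910/4945 ≈ 23082.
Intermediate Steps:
b(N) = 2*N*(153 + N) (b(N) = (2*N)*(153 + N) = 2*N*(153 + N))
f = 1/26914 ≈ 3.7155e-5
k = 2634644299943/4945 (k = (2*49*(153 + 49))/(1/26914) + 14589/14835 = (2*49*202)*26914 + 14589*(1/14835) = 19796*26914 + 4863/4945 = 532789544 + 4863/4945 = 2634644299943/4945 ≈ 5.3279e+8)
√(-19289 + k) = √(-19289 + 2634644299943/4945) = √(2634548915838/4945) = √13027844388818910/4945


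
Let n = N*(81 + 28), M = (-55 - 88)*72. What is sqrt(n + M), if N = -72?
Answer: 36*I*sqrt(14) ≈ 134.7*I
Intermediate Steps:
M = -10296 (M = -143*72 = -10296)
n = -7848 (n = -72*(81 + 28) = -72*109 = -7848)
sqrt(n + M) = sqrt(-7848 - 10296) = sqrt(-18144) = 36*I*sqrt(14)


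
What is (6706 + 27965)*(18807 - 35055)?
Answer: -563334408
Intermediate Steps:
(6706 + 27965)*(18807 - 35055) = 34671*(-16248) = -563334408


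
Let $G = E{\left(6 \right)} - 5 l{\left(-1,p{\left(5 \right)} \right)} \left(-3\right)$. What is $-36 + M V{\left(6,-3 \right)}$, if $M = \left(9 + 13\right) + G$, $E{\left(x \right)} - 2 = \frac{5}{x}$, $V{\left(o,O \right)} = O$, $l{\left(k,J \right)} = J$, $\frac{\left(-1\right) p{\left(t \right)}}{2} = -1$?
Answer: $-357$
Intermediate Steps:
$p{\left(t \right)} = 2$ ($p{\left(t \right)} = \left(-2\right) \left(-1\right) = 2$)
$E{\left(x \right)} = 2 + \frac{5}{x}$
$G = 85$ ($G = \left(2 + \frac{5}{6}\right) \left(-5\right) 2 \left(-3\right) = \left(2 + 5 \cdot \frac{1}{6}\right) \left(\left(-10\right) \left(-3\right)\right) = \left(2 + \frac{5}{6}\right) 30 = \frac{17}{6} \cdot 30 = 85$)
$M = 107$ ($M = \left(9 + 13\right) + 85 = 22 + 85 = 107$)
$-36 + M V{\left(6,-3 \right)} = -36 + 107 \left(-3\right) = -36 - 321 = -357$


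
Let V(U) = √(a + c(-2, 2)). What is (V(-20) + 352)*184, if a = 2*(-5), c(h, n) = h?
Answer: 64768 + 368*I*√3 ≈ 64768.0 + 637.39*I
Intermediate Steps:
a = -10
V(U) = 2*I*√3 (V(U) = √(-10 - 2) = √(-12) = 2*I*√3)
(V(-20) + 352)*184 = (2*I*√3 + 352)*184 = (352 + 2*I*√3)*184 = 64768 + 368*I*√3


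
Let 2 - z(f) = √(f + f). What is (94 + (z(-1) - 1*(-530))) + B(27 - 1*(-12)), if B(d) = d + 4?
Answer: 669 - I*√2 ≈ 669.0 - 1.4142*I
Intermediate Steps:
z(f) = 2 - √2*√f (z(f) = 2 - √(f + f) = 2 - √(2*f) = 2 - √2*√f)
B(d) = 4 + d
(94 + (z(-1) - 1*(-530))) + B(27 - 1*(-12)) = (94 + ((2 - √2*√(-1)) - 1*(-530))) + (4 + (27 - 1*(-12))) = (94 + ((2 - √2*I) + 530)) + (4 + (27 + 12)) = (94 + ((2 - I*√2) + 530)) + (4 + 39) = (94 + (532 - I*√2)) + 43 = (626 - I*√2) + 43 = 669 - I*√2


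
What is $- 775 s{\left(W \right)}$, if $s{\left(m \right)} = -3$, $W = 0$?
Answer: $2325$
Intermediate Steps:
$- 775 s{\left(W \right)} = \left(-775\right) \left(-3\right) = 2325$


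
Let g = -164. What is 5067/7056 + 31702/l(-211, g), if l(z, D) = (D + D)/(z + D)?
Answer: 1165071583/32144 ≈ 36245.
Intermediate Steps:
l(z, D) = 2*D/(D + z) (l(z, D) = (2*D)/(D + z) = 2*D/(D + z))
5067/7056 + 31702/l(-211, g) = 5067/7056 + 31702/((2*(-164)/(-164 - 211))) = 5067*(1/7056) + 31702/((2*(-164)/(-375))) = 563/784 + 31702/((2*(-164)*(-1/375))) = 563/784 + 31702/(328/375) = 563/784 + 31702*(375/328) = 563/784 + 5944125/164 = 1165071583/32144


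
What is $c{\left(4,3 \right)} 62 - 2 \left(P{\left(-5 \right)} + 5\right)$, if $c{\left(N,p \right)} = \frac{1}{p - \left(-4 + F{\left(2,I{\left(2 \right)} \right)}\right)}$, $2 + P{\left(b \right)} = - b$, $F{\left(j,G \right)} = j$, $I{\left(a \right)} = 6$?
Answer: $- \frac{18}{5} \approx -3.6$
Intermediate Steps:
$P{\left(b \right)} = -2 - b$
$c{\left(N,p \right)} = \frac{1}{2 + p}$ ($c{\left(N,p \right)} = \frac{1}{p + \left(4 - 2\right)} = \frac{1}{p + 2} = \frac{1}{2 + p}$)
$c{\left(4,3 \right)} 62 - 2 \left(P{\left(-5 \right)} + 5\right) = \frac{1}{2 + 3} \cdot 62 - 2 \left(\left(-2 - -5\right) + 5\right) = \frac{1}{5} \cdot 62 - 2 \left(\left(-2 + 5\right) + 5\right) = \frac{1}{5} \cdot 62 - 2 \left(3 + 5\right) = \frac{62}{5} - 16 = - \frac{18}{5}$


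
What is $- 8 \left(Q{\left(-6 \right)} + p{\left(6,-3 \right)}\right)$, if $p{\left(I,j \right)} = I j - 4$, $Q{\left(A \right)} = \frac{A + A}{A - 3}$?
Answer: $\frac{496}{3} \approx 165.33$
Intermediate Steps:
$Q{\left(A \right)} = \frac{2 A}{-3 + A}$
$p{\left(I,j \right)} = -4 + I j$
$- 8 \left(Q{\left(-6 \right)} + p{\left(6,-3 \right)}\right) = - 8 \left(2 \left(-6\right) \frac{1}{-3 - 6} + \left(-4 + 6 \left(-3\right)\right)\right) = - 8 \left(2 \left(-6\right) \frac{1}{-9} - 22\right) = - 8 \left(2 \left(-6\right) \left(- \frac{1}{9}\right) - 22\right) = - 8 \left(\frac{4}{3} - 22\right) = \left(-8\right) \left(- \frac{62}{3}\right) = \frac{496}{3}$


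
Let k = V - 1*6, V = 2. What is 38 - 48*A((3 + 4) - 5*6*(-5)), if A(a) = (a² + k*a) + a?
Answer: -1160506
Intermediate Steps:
k = -4 (k = 2 - 1*6 = 2 - 6 = -4)
A(a) = a² - 3*a (A(a) = (a² - 4*a) + a = a² - 3*a)
38 - 48*A((3 + 4) - 5*6*(-5)) = 38 - 48*((3 + 4) - 5*6*(-5))*(-3 + ((3 + 4) - 5*6*(-5))) = 38 - 48*(7 - 30*(-5))*(-3 + (7 - 30*(-5))) = 38 - 48*(7 + 150)*(-3 + (7 + 150)) = 38 - 7536*(-3 + 157) = 38 - 7536*154 = 38 - 48*24178 = 38 - 1160544 = -1160506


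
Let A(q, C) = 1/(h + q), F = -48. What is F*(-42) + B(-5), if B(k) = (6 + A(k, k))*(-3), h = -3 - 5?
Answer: 25977/13 ≈ 1998.2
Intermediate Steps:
h = -8
A(q, C) = 1/(-8 + q)
B(k) = -18 - 3/(-8 + k) (B(k) = (6 + 1/(-8 + k))*(-3) = -18 - 3/(-8 + k))
F*(-42) + B(-5) = -48*(-42) + 3*(47 - 6*(-5))/(-8 - 5) = 2016 + 3*(47 + 30)/(-13) = 2016 + 3*(-1/13)*77 = 2016 - 231/13 = 25977/13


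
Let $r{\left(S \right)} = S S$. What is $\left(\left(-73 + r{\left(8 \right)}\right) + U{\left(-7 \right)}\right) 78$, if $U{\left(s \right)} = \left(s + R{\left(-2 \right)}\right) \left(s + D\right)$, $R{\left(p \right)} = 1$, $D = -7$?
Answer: $5850$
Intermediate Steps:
$r{\left(S \right)} = S^{2}$
$U{\left(s \right)} = \left(1 + s\right) \left(-7 + s\right)$ ($U{\left(s \right)} = \left(s + 1\right) \left(s - 7\right) = \left(1 + s\right) \left(-7 + s\right)$)
$\left(\left(-73 + r{\left(8 \right)}\right) + U{\left(-7 \right)}\right) 78 = \left(\left(-73 + 8^{2}\right) - \left(-35 - 49\right)\right) 78 = \left(\left(-73 + 64\right) + \left(-7 + 49 + 42\right)\right) 78 = \left(-9 + 84\right) 78 = 75 \cdot 78 = 5850$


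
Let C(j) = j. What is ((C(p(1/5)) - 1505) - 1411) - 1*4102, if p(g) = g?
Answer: -35089/5 ≈ -7017.8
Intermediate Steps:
((C(p(1/5)) - 1505) - 1411) - 1*4102 = ((1/5 - 1505) - 1411) - 1*4102 = ((1/5 - 1505) - 1411) - 4102 = (-7524/5 - 1411) - 4102 = -14579/5 - 4102 = -35089/5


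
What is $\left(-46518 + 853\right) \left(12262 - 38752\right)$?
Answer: $1209665850$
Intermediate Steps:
$\left(-46518 + 853\right) \left(12262 - 38752\right) = \left(-45665\right) \left(-26490\right) = 1209665850$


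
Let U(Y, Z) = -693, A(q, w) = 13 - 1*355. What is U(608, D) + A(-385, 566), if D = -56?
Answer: -1035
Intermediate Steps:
A(q, w) = -342 (A(q, w) = 13 - 355 = -342)
U(608, D) + A(-385, 566) = -693 - 342 = -1035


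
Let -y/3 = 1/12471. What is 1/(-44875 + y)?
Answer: -4157/186545376 ≈ -2.2284e-5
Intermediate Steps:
y = -1/4157 (y = -3/12471 = -3*1/12471 = -1/4157 ≈ -0.00024056)
1/(-44875 + y) = 1/(-44875 - 1/4157) = 1/(-186545376/4157) = -4157/186545376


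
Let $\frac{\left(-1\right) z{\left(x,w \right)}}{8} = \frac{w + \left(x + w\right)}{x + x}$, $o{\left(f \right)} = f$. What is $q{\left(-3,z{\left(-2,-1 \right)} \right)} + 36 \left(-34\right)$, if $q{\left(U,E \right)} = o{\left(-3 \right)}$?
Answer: $-1227$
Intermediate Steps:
$z{\left(x,w \right)} = - \frac{4 \left(x + 2 w\right)}{x}$ ($z{\left(x,w \right)} = - 8 \frac{w + \left(x + w\right)}{x + x} = - 8 \frac{w + \left(w + x\right)}{2 x} = - 8 \left(x + 2 w\right) \frac{1}{2 x} = - 8 \frac{x + 2 w}{2 x} = - \frac{4 \left(x + 2 w\right)}{x}$)
$q{\left(U,E \right)} = -3$
$q{\left(-3,z{\left(-2,-1 \right)} \right)} + 36 \left(-34\right) = -3 + 36 \left(-34\right) = -3 - 1224 = -1227$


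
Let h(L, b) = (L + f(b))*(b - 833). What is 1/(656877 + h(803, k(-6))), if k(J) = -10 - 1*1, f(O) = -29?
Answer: 1/3621 ≈ 0.00027617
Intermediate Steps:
k(J) = -11 (k(J) = -10 - 1 = -11)
h(L, b) = (-833 + b)*(-29 + L) (h(L, b) = (L - 29)*(b - 833) = (-29 + L)*(-833 + b) = (-833 + b)*(-29 + L))
1/(656877 + h(803, k(-6))) = 1/(656877 + (24157 - 833*803 - 29*(-11) + 803*(-11))) = 1/(656877 + (24157 - 668899 + 319 - 8833)) = 1/(656877 - 653256) = 1/3621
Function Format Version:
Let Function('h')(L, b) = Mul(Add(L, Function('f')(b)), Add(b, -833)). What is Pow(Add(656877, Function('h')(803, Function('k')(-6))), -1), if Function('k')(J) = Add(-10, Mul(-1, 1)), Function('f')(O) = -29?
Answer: Rational(1, 3621) ≈ 0.00027617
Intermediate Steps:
Function('k')(J) = -11 (Function('k')(J) = Add(-10, -1) = -11)
Function('h')(L, b) = Mul(Add(-833, b), Add(-29, L)) (Function('h')(L, b) = Mul(Add(L, -29), Add(b, -833)) = Mul(Add(-29, L), Add(-833, b)) = Mul(Add(-833, b), Add(-29, L)))
Pow(Add(656877, Function('h')(803, Function('k')(-6))), -1) = Pow(Add(656877, Add(24157, Mul(-833, 803), Mul(-29, -11), Mul(803, -11))), -1) = Pow(Add(656877, Add(24157, -668899, 319, -8833)), -1) = Pow(Add(656877, -653256), -1) = Pow(3621, -1) = Rational(1, 3621)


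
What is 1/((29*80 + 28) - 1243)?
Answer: 1/1105 ≈ 0.00090498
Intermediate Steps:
1/((29*80 + 28) - 1243) = 1/((2320 + 28) - 1243) = 1/(2348 - 1243) = 1/1105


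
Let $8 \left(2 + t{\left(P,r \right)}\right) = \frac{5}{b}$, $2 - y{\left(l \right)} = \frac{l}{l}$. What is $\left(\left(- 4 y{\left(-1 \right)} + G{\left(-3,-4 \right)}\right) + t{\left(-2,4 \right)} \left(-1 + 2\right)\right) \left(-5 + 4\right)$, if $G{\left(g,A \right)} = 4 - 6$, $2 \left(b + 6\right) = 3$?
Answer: $\frac{293}{36} \approx 8.1389$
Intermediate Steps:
$y{\left(l \right)} = 1$ ($y{\left(l \right)} = 2 - \frac{l}{l} = 2 - 1 = 1$)
$b = - \frac{9}{2}$ ($b = -6 + \frac{1}{2} \cdot 3 = -6 + \frac{3}{2} = - \frac{9}{2} \approx -4.5$)
$G{\left(g,A \right)} = -2$ ($G{\left(g,A \right)} = 4 - 6 = -2$)
$t{\left(P,r \right)} = - \frac{77}{36}$ ($t{\left(P,r \right)} = -2 + \frac{5 \frac{1}{- \frac{9}{2}}}{8} = -2 + \frac{5 \left(- \frac{2}{9}\right)}{8} = -2 + \frac{1}{8} \left(- \frac{10}{9}\right) = -2 - \frac{5}{36} = - \frac{77}{36}$)
$\left(\left(- 4 y{\left(-1 \right)} + G{\left(-3,-4 \right)}\right) + t{\left(-2,4 \right)} \left(-1 + 2\right)\right) \left(-5 + 4\right) = \left(\left(\left(-4\right) 1 - 2\right) - \frac{77 \left(-1 + 2\right)}{36}\right) \left(-5 + 4\right) = \left(\left(-4 - 2\right) - \frac{77}{36}\right) \left(-1\right) = \left(-6 - \frac{77}{36}\right) \left(-1\right) = \left(- \frac{293}{36}\right) \left(-1\right) = \frac{293}{36}$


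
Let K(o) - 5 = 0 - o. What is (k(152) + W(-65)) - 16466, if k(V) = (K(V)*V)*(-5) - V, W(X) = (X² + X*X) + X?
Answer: 103487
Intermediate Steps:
K(o) = 5 - o (K(o) = 5 + (0 - o) = 5 - o)
W(X) = X + 2*X² (W(X) = (X² + X²) + X = 2*X² + X = X + 2*X²)
k(V) = -V - 5*V*(5 - V) (k(V) = ((5 - V)*V)*(-5) - V = (V*(5 - V))*(-5) - V = -5*V*(5 - V) - V = -V - 5*V*(5 - V))
(k(152) + W(-65)) - 16466 = (152*(-26 + 5*152) - 65*(1 + 2*(-65))) - 16466 = (152*(-26 + 760) - 65*(1 - 130)) - 16466 = (152*734 - 65*(-129)) - 16466 = (111568 + 8385) - 16466 = 119953 - 16466 = 103487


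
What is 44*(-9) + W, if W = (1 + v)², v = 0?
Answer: -395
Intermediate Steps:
W = 1 (W = (1 + 0)² = 1² = 1)
44*(-9) + W = 44*(-9) + 1 = -396 + 1 = -395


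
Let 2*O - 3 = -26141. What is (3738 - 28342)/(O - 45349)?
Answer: 12302/29209 ≈ 0.42117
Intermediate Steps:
O = -13069 (O = 3/2 + (½)*(-26141) = 3/2 - 26141/2 = -13069)
(3738 - 28342)/(O - 45349) = (3738 - 28342)/(-13069 - 45349) = -24604/(-58418) = -24604*(-1/58418) = 12302/29209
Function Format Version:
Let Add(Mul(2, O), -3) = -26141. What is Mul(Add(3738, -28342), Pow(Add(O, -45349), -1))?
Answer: Rational(12302, 29209) ≈ 0.42117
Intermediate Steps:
O = -13069 (O = Add(Rational(3, 2), Mul(Rational(1, 2), -26141)) = Add(Rational(3, 2), Rational(-26141, 2)) = -13069)
Mul(Add(3738, -28342), Pow(Add(O, -45349), -1)) = Mul(Add(3738, -28342), Pow(Add(-13069, -45349), -1)) = Mul(-24604, Pow(-58418, -1)) = Mul(-24604, Rational(-1, 58418)) = Rational(12302, 29209)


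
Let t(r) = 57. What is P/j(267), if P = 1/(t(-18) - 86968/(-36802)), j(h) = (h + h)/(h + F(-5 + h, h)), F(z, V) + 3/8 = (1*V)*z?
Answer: 3445679255/1555493584 ≈ 2.2152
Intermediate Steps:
F(z, V) = -3/8 + V*z (F(z, V) = -3/8 + (1*V)*z = -3/8 + V*z)
j(h) = 2*h/(-3/8 + h + h*(-5 + h)) (j(h) = (h + h)/(h + (-3/8 + h*(-5 + h))) = (2*h)/(-3/8 + h + h*(-5 + h)) = 2*h/(-3/8 + h + h*(-5 + h)))
P = 18401/1092341 (P = 1/(57 - 86968/(-36802)) = 1/(57 - 86968*(-1/36802)) = 1/(57 + 43484/18401) = 1/(1092341/18401) = 18401/1092341 ≈ 0.016845)
P/j(267) = 18401/(1092341*((16*267/(-3 - 32*267 + 8*267²)))) = 18401/(1092341*((16*267/(-3 - 8544 + 8*71289)))) = 18401/(1092341*((16*267/(-3 - 8544 + 570312)))) = 18401/(1092341*((16*267/561765))) = 18401/(1092341*((16*267*(1/561765)))) = 18401/(1092341*(1424/187255)) = (18401/1092341)*(187255/1424) = 3445679255/1555493584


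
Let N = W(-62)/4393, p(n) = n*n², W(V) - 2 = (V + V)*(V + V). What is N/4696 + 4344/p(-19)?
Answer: -44754595965/70748966276 ≈ -0.63258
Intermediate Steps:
W(V) = 2 + 4*V² (W(V) = 2 + (V + V)*(V + V) = 2 + (2*V)*(2*V) = 2 + 4*V²)
p(n) = n³
N = 15378/4393 (N = (2 + 4*(-62)²)/4393 = (2 + 4*3844)*(1/4393) = (2 + 15376)*(1/4393) = 15378*(1/4393) = 15378/4393 ≈ 3.5006)
N/4696 + 4344/p(-19) = (15378/4393)/4696 + 4344/((-19)³) = (15378/4393)*(1/4696) + 4344/(-6859) = 7689/10314764 + 4344*(-1/6859) = 7689/10314764 - 4344/6859 = -44754595965/70748966276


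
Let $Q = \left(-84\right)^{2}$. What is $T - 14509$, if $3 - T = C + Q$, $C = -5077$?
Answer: $-16485$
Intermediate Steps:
$Q = 7056$
$T = -1976$ ($T = 3 - \left(-5077 + 7056\right) = 3 - 1979 = -1976$)
$T - 14509 = -1976 - 14509 = -16485$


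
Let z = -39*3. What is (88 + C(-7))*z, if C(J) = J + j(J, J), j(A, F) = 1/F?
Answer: -66222/7 ≈ -9460.3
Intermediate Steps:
z = -117
C(J) = J + 1/J
(88 + C(-7))*z = (88 + (-7 + 1/(-7)))*(-117) = (88 + (-7 - ⅐))*(-117) = (88 - 50/7)*(-117) = (566/7)*(-117) = -66222/7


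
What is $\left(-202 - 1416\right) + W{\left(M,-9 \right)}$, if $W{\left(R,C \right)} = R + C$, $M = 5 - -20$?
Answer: $-1602$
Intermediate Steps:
$M = 25$ ($M = 5 + 20 = 25$)
$W{\left(R,C \right)} = C + R$
$\left(-202 - 1416\right) + W{\left(M,-9 \right)} = \left(-202 - 1416\right) + \left(-9 + 25\right) = -1618 + 16 = -1602$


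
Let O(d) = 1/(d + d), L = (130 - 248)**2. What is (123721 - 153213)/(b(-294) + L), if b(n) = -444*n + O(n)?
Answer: -17341296/84942479 ≈ -0.20415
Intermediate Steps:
L = 13924 (L = (-118)**2 = 13924)
O(d) = 1/(2*d)
b(n) = 1/(2*n) - 444*n (b(n) = -444*n + 1/(2*n) = 1/(2*n) - 444*n)
(123721 - 153213)/(b(-294) + L) = (123721 - 153213)/(((1/2)/(-294) - 444*(-294)) + 13924) = -29492/(((1/2)*(-1/294) + 130536) + 13924) = -29492/((-1/588 + 130536) + 13924) = -29492/(76755167/588 + 13924) = -29492/84942479/588 = -29492*588/84942479 = -17341296/84942479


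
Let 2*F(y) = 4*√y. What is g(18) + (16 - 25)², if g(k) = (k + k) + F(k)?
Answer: 117 + 6*√2 ≈ 125.49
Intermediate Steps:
F(y) = 2*√y (F(y) = (4*√y)/2 = 2*√y)
g(k) = 2*k + 2*√k (g(k) = (k + k) + 2*√k = 2*k + 2*√k)
g(18) + (16 - 25)² = (2*18 + 2*√18) + (16 - 25)² = (36 + 2*(3*√2)) + (-9)² = (36 + 6*√2) + 81 = 117 + 6*√2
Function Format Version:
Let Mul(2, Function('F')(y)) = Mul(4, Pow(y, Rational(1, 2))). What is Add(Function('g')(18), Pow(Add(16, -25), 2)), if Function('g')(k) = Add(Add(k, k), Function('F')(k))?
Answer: Add(117, Mul(6, Pow(2, Rational(1, 2)))) ≈ 125.49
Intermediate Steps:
Function('F')(y) = Mul(2, Pow(y, Rational(1, 2))) (Function('F')(y) = Mul(Rational(1, 2), Mul(4, Pow(y, Rational(1, 2)))) = Mul(2, Pow(y, Rational(1, 2))))
Function('g')(k) = Add(Mul(2, k), Mul(2, Pow(k, Rational(1, 2)))) (Function('g')(k) = Add(Add(k, k), Mul(2, Pow(k, Rational(1, 2)))) = Add(Mul(2, k), Mul(2, Pow(k, Rational(1, 2)))))
Add(Function('g')(18), Pow(Add(16, -25), 2)) = Add(Add(Mul(2, 18), Mul(2, Pow(18, Rational(1, 2)))), Pow(Add(16, -25), 2)) = Add(Add(36, Mul(2, Mul(3, Pow(2, Rational(1, 2))))), Pow(-9, 2)) = Add(Add(36, Mul(6, Pow(2, Rational(1, 2)))), 81) = Add(117, Mul(6, Pow(2, Rational(1, 2))))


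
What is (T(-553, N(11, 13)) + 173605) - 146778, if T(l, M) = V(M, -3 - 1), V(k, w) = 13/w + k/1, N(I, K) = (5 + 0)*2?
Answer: 107335/4 ≈ 26834.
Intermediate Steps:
N(I, K) = 10 (N(I, K) = 5*2 = 10)
V(k, w) = k + 13/w (V(k, w) = 13/w + k*1 = 13/w + k = k + 13/w)
T(l, M) = -13/4 + M (T(l, M) = M + 13/(-3 - 1) = M + 13/(-4) = M + 13*(-¼) = M - 13/4 = -13/4 + M)
(T(-553, N(11, 13)) + 173605) - 146778 = ((-13/4 + 10) + 173605) - 146778 = (27/4 + 173605) - 146778 = 694447/4 - 146778 = 107335/4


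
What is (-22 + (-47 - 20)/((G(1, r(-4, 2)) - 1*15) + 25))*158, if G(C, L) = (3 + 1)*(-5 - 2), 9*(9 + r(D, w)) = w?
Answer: -25991/9 ≈ -2887.9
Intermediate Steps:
r(D, w) = -9 + w/9
G(C, L) = -28 (G(C, L) = 4*(-7) = -28)
(-22 + (-47 - 20)/((G(1, r(-4, 2)) - 1*15) + 25))*158 = (-22 + (-47 - 20)/((-28 - 1*15) + 25))*158 = (-22 - 67/((-28 - 15) + 25))*158 = (-22 - 67/(-43 + 25))*158 = (-22 - 67/(-18))*158 = (-22 - 67*(-1/18))*158 = (-22 + 67/18)*158 = -329/18*158 = -25991/9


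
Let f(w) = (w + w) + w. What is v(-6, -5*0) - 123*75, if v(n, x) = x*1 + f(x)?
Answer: -9225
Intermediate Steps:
f(w) = 3*w (f(w) = 2*w + w = 3*w)
v(n, x) = 4*x (v(n, x) = x*1 + 3*x = x + 3*x = 4*x)
v(-6, -5*0) - 123*75 = 4*(-5*0) - 123*75 = 4*0 - 9225 = 0 - 9225 = -9225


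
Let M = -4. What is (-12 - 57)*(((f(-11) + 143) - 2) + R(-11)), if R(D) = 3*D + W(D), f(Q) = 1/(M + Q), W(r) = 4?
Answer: -38617/5 ≈ -7723.4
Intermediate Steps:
f(Q) = 1/(-4 + Q)
R(D) = 4 + 3*D (R(D) = 3*D + 4 = 4 + 3*D)
(-12 - 57)*(((f(-11) + 143) - 2) + R(-11)) = (-12 - 57)*(((1/(-4 - 11) + 143) - 2) + (4 + 3*(-11))) = -69*(((1/(-15) + 143) - 2) + (4 - 33)) = -69*(((-1/15 + 143) - 2) - 29) = -69*((2144/15 - 2) - 29) = -69*(2114/15 - 29) = -69*1679/15 = -38617/5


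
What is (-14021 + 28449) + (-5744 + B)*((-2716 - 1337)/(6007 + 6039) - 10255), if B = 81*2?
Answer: 344875270197/6023 ≈ 5.7260e+7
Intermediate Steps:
B = 162
(-14021 + 28449) + (-5744 + B)*((-2716 - 1337)/(6007 + 6039) - 10255) = (-14021 + 28449) + (-5744 + 162)*((-2716 - 1337)/(6007 + 6039) - 10255) = 14428 - 5582*(-4053/12046 - 10255) = 14428 - 5582*(-123535783/12046) = 14428 + 344788370353/6023 = 344875270197/6023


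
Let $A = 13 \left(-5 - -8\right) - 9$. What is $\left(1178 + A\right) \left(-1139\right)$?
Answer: $-1375912$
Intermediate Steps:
$A = 30$ ($A = 13 \left(-5 + 8\right) - 9 = 13 \cdot 3 - 9 = 39 - 9 = 30$)
$\left(1178 + A\right) \left(-1139\right) = \left(1178 + 30\right) \left(-1139\right) = 1208 \left(-1139\right) = -1375912$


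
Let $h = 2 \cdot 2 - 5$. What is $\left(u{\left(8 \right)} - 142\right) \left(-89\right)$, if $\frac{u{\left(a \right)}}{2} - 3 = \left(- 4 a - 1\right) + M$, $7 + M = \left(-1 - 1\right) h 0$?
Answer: $19224$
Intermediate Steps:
$h = -1$ ($h = 4 - 5 = -1$)
$M = -7$ ($M = -7 + \left(-1 - 1\right) \left(-1\right) 0 = -7 + \left(-2\right) \left(-1\right) 0 = -7 + 2 \cdot 0 = -7 + 0 = -7$)
$u{\left(a \right)} = -10 - 8 a$ ($u{\left(a \right)} = 6 + 2 \left(\left(- 4 a - 1\right) - 7\right) = 6 + 2 \left(\left(-1 - 4 a\right) - 7\right) = 6 + 2 \left(-8 - 4 a\right) = 6 - \left(16 + 8 a\right) = -10 - 8 a$)
$\left(u{\left(8 \right)} - 142\right) \left(-89\right) = \left(\left(-10 - 64\right) - 142\right) \left(-89\right) = \left(-74 - 142\right) \left(-89\right) = \left(-216\right) \left(-89\right) = 19224$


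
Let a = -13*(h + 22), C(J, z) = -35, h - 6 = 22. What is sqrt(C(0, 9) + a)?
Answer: I*sqrt(685) ≈ 26.173*I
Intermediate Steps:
h = 28 (h = 6 + 22 = 28)
a = -650 (a = -13*(28 + 22) = -13*50 = -650)
sqrt(C(0, 9) + a) = sqrt(-35 - 650) = sqrt(-685) = I*sqrt(685)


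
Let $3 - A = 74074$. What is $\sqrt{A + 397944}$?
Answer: $\sqrt{323873} \approx 569.1$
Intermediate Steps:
$A = -74071$ ($A = 3 - 74074 = -74071$)
$\sqrt{A + 397944} = \sqrt{-74071 + 397944} = \sqrt{323873}$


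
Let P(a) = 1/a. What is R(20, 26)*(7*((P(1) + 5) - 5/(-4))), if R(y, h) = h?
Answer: 2639/2 ≈ 1319.5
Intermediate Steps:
R(20, 26)*(7*((P(1) + 5) - 5/(-4))) = 26*(7*((1/1 + 5) - 5/(-4))) = 26*(7*((1 + 5) - 5*(-¼))) = 26*(7*(6 + 5/4)) = 26*(7*(29/4)) = 26*(203/4) = 2639/2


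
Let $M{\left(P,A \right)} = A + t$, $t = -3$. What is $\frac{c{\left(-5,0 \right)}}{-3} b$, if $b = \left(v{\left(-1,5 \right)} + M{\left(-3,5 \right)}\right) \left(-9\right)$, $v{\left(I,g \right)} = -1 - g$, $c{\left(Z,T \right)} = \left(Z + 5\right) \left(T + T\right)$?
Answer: $0$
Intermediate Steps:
$M{\left(P,A \right)} = -3 + A$ ($M{\left(P,A \right)} = A - 3 = -3 + A$)
$c{\left(Z,T \right)} = 2 T \left(5 + Z\right)$ ($c{\left(Z,T \right)} = \left(5 + Z\right) 2 T = 2 T \left(5 + Z\right)$)
$b = 36$ ($b = \left(\left(-1 - 5\right) + \left(-3 + 5\right)\right) \left(-9\right) = \left(\left(-1 - 5\right) + 2\right) \left(-9\right) = \left(-6 + 2\right) \left(-9\right) = \left(-4\right) \left(-9\right) = 36$)
$\frac{c{\left(-5,0 \right)}}{-3} b = \frac{2 \cdot 0 \left(5 - 5\right)}{-3} \cdot 36 = 2 \cdot 0 \cdot 0 \left(- \frac{1}{3}\right) 36 = 0 \left(- \frac{1}{3}\right) 36 = 0 \cdot 36 = 0$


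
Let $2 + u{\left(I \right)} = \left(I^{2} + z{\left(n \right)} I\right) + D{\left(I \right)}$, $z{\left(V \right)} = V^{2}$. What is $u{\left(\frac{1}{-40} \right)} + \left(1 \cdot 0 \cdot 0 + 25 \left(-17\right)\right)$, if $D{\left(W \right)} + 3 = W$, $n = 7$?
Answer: $- \frac{689999}{1600} \approx -431.25$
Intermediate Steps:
$D{\left(W \right)} = -3 + W$
$u{\left(I \right)} = -5 + I^{2} + 50 I$ ($u{\left(I \right)} = -2 + \left(\left(I^{2} + 7^{2} I\right) + \left(-3 + I\right)\right) = -2 + \left(\left(I^{2} + 49 I\right) + \left(-3 + I\right)\right) = -2 + \left(-3 + I^{2} + 50 I\right) = -5 + I^{2} + 50 I$)
$u{\left(\frac{1}{-40} \right)} + \left(1 \cdot 0 \cdot 0 + 25 \left(-17\right)\right) = \left(-5 + \left(\frac{1}{-40}\right)^{2} + \frac{50}{-40}\right) + \left(1 \cdot 0 \cdot 0 + 25 \left(-17\right)\right) = \left(-5 + \left(- \frac{1}{40}\right)^{2} + 50 \left(- \frac{1}{40}\right)\right) + \left(0 \cdot 0 - 425\right) = \left(-5 + \frac{1}{1600} - \frac{5}{4}\right) + \left(0 - 425\right) = - \frac{9999}{1600} - 425 = - \frac{689999}{1600}$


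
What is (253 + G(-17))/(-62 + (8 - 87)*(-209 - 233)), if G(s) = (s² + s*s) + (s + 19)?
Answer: 833/34856 ≈ 0.023898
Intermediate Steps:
G(s) = 19 + s + 2*s² (G(s) = (s² + s²) + (19 + s) = 2*s² + (19 + s) = 19 + s + 2*s²)
(253 + G(-17))/(-62 + (8 - 87)*(-209 - 233)) = (253 + (19 - 17 + 2*(-17)²))/(-62 + (8 - 87)*(-209 - 233)) = (253 + (19 - 17 + 2*289))/(-62 - 79*(-442)) = (253 + (19 - 17 + 578))/(-62 + 34918) = (253 + 580)/34856 = 833*(1/34856) = 833/34856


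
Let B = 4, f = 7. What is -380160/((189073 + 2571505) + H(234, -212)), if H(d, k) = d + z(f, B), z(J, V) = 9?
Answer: -380160/2760821 ≈ -0.13770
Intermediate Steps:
H(d, k) = 9 + d (H(d, k) = d + 9 = 9 + d)
-380160/((189073 + 2571505) + H(234, -212)) = -380160/((189073 + 2571505) + (9 + 234)) = -380160/(2760578 + 243) = -380160/2760821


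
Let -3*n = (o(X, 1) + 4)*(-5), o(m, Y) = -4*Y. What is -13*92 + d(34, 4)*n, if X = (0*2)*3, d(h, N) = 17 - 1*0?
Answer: -1196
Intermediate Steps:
d(h, N) = 17 (d(h, N) = 17 + 0 = 17)
X = 0 (X = 0*3 = 0)
n = 0 (n = -(-4*1 + 4)*(-5)/3 = -(-4 + 4)*(-5)/3 = -0*(-5) = -⅓*0 = 0)
-13*92 + d(34, 4)*n = -13*92 + 17*0 = -1196 + 0 = -1196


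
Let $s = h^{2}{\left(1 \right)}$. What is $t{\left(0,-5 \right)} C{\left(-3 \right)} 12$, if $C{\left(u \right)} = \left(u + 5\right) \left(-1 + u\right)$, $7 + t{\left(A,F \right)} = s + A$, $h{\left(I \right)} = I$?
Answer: $576$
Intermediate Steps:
$s = 1$ ($s = 1^{2} = 1$)
$t{\left(A,F \right)} = -6 + A$ ($t{\left(A,F \right)} = -7 + \left(1 + A\right) = -6 + A$)
$C{\left(u \right)} = \left(-1 + u\right) \left(5 + u\right)$ ($C{\left(u \right)} = \left(5 + u\right) \left(-1 + u\right) = \left(-1 + u\right) \left(5 + u\right)$)
$t{\left(0,-5 \right)} C{\left(-3 \right)} 12 = \left(-6 + 0\right) \left(-5 + \left(-3\right)^{2} + 4 \left(-3\right)\right) 12 = - 6 \left(-5 + 9 - 12\right) 12 = \left(-6\right) \left(-8\right) 12 = 48 \cdot 12 = 576$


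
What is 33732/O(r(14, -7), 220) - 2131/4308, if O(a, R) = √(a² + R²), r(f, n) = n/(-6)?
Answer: -2131/4308 + 202392*√1742449/1742449 ≈ 152.83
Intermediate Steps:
r(f, n) = -n/6 (r(f, n) = n*(-⅙) = -n/6)
O(a, R) = √(R² + a²)
33732/O(r(14, -7), 220) - 2131/4308 = 33732/(√(220² + (-⅙*(-7))²)) - 2131/4308 = 33732/(√(48400 + (7/6)²)) - 2131*1/4308 = 33732/(√(48400 + 49/36)) - 2131/4308 = 33732/(√(1742449/36)) - 2131/4308 = 33732/((√1742449/6)) - 2131/4308 = 33732*(6*√1742449/1742449) - 2131/4308 = 202392*√1742449/1742449 - 2131/4308 = -2131/4308 + 202392*√1742449/1742449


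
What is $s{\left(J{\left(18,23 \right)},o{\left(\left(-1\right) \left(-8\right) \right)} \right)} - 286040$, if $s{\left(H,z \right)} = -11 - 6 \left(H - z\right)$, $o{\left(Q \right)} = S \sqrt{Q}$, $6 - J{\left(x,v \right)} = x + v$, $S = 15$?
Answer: $-285841 + 180 \sqrt{2} \approx -2.8559 \cdot 10^{5}$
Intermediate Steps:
$J{\left(x,v \right)} = 6 - v - x$ ($J{\left(x,v \right)} = 6 - \left(x + v\right) = 6 - \left(v + x\right) = 6 - v - x$)
$o{\left(Q \right)} = 15 \sqrt{Q}$
$s{\left(H,z \right)} = -11 - 6 H + 6 z$ ($s{\left(H,z \right)} = -11 - \left(- 6 z + 6 H\right) = -11 - 6 H + 6 z$)
$s{\left(J{\left(18,23 \right)},o{\left(\left(-1\right) \left(-8\right) \right)} \right)} - 286040 = \left(-11 - 6 \left(6 - 23 - 18\right) + 6 \cdot 15 \sqrt{\left(-1\right) \left(-8\right)}\right) - 286040 = \left(-11 - 6 \left(6 - 23 - 18\right) + 6 \cdot 15 \sqrt{8}\right) - 286040 = \left(-11 - -210 + 6 \cdot 15 \cdot 2 \sqrt{2}\right) - 286040 = \left(-11 + 210 + 6 \cdot 30 \sqrt{2}\right) - 286040 = \left(-11 + 210 + 180 \sqrt{2}\right) - 286040 = \left(199 + 180 \sqrt{2}\right) - 286040 = -285841 + 180 \sqrt{2}$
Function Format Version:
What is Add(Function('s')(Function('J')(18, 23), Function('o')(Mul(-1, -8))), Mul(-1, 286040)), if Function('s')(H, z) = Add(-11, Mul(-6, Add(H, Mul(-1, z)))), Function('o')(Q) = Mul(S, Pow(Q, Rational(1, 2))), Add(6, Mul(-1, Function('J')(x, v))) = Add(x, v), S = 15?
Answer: Add(-285841, Mul(180, Pow(2, Rational(1, 2)))) ≈ -2.8559e+5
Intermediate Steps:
Function('J')(x, v) = Add(6, Mul(-1, v), Mul(-1, x)) (Function('J')(x, v) = Add(6, Mul(-1, Add(x, v))) = Add(6, Mul(-1, Add(v, x))) = Add(6, Add(Mul(-1, v), Mul(-1, x))) = Add(6, Mul(-1, v), Mul(-1, x)))
Function('o')(Q) = Mul(15, Pow(Q, Rational(1, 2)))
Function('s')(H, z) = Add(-11, Mul(-6, H), Mul(6, z)) (Function('s')(H, z) = Add(-11, Add(Mul(-6, H), Mul(6, z))) = Add(-11, Mul(-6, H), Mul(6, z)))
Add(Function('s')(Function('J')(18, 23), Function('o')(Mul(-1, -8))), Mul(-1, 286040)) = Add(Add(-11, Mul(-6, Add(6, Mul(-1, 23), Mul(-1, 18))), Mul(6, Mul(15, Pow(Mul(-1, -8), Rational(1, 2))))), Mul(-1, 286040)) = Add(Add(-11, Mul(-6, Add(6, -23, -18)), Mul(6, Mul(15, Pow(8, Rational(1, 2))))), -286040) = Add(Add(-11, Mul(-6, -35), Mul(6, Mul(15, Mul(2, Pow(2, Rational(1, 2)))))), -286040) = Add(Add(-11, 210, Mul(6, Mul(30, Pow(2, Rational(1, 2))))), -286040) = Add(Add(-11, 210, Mul(180, Pow(2, Rational(1, 2)))), -286040) = Add(Add(199, Mul(180, Pow(2, Rational(1, 2)))), -286040) = Add(-285841, Mul(180, Pow(2, Rational(1, 2))))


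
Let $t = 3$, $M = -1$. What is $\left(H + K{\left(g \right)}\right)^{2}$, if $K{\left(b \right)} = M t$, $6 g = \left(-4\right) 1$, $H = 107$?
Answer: $10816$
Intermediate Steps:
$g = - \frac{2}{3}$ ($g = \frac{\left(-4\right) 1}{6} = \frac{1}{6} \left(-4\right) = - \frac{2}{3} \approx -0.66667$)
$K{\left(b \right)} = -3$ ($K{\left(b \right)} = \left(-1\right) 3 = -3$)
$\left(H + K{\left(g \right)}\right)^{2} = \left(107 - 3\right)^{2} = 104^{2} = 10816$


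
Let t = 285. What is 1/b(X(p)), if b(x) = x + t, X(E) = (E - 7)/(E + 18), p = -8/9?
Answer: 154/43819 ≈ 0.0035145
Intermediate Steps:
p = -8/9 (p = -8*1/9 = -8/9 ≈ -0.88889)
X(E) = (-7 + E)/(18 + E)
b(x) = 285 + x (b(x) = x + 285 = 285 + x)
1/b(X(p)) = 1/(285 + (-7 - 8/9)/(18 - 8/9)) = 1/(285 - 71/9/(154/9)) = 1/(285 + (9/154)*(-71/9)) = 1/(285 - 71/154) = 1/(43819/154) = 154/43819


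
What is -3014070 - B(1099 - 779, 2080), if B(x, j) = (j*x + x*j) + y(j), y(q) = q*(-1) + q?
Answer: -4345270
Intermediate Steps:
y(q) = 0 (y(q) = -q + q = 0)
B(x, j) = 2*j*x (B(x, j) = (j*x + x*j) + 0 = (j*x + j*x) + 0 = 2*j*x + 0 = 2*j*x)
-3014070 - B(1099 - 779, 2080) = -3014070 - 2*2080*(1099 - 779) = -3014070 - 2*2080*320 = -3014070 - 1*1331200 = -3014070 - 1331200 = -4345270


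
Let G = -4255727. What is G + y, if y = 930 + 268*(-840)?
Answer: -4479917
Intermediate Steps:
y = -224190 (y = 930 - 225120 = -224190)
G + y = -4255727 - 224190 = -4479917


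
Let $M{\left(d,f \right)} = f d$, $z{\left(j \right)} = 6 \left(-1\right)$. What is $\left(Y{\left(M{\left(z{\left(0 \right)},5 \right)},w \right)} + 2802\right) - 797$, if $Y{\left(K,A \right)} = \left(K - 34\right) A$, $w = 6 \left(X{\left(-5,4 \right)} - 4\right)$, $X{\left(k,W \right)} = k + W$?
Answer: $3925$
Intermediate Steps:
$z{\left(j \right)} = -6$
$X{\left(k,W \right)} = W + k$
$M{\left(d,f \right)} = d f$
$w = -30$ ($w = 6 \left(\left(4 - 5\right) - 4\right) = 6 \left(-1 - 4\right) = 6 \left(-5\right) = -30$)
$Y{\left(K,A \right)} = A \left(-34 + K\right)$ ($Y{\left(K,A \right)} = \left(-34 + K\right) A = A \left(-34 + K\right)$)
$\left(Y{\left(M{\left(z{\left(0 \right)},5 \right)},w \right)} + 2802\right) - 797 = \left(- 30 \left(-34 - 30\right) + 2802\right) - 797 = \left(\left(-30\right) \left(-64\right) + 2802\right) - 797 = \left(1920 + 2802\right) - 797 = 4722 - 797 = 3925$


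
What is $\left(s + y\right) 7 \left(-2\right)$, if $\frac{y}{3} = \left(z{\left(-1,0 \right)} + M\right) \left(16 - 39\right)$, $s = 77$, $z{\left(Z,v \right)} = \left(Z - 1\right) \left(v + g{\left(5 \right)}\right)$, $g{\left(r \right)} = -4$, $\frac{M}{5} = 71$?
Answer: $349580$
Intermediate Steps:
$M = 355$ ($M = 5 \cdot 71 = 355$)
$z{\left(Z,v \right)} = \left(-1 + Z\right) \left(-4 + v\right)$ ($z{\left(Z,v \right)} = \left(Z - 1\right) \left(v - 4\right) = \left(-1 + Z\right) \left(-4 + v\right)$)
$y = -25047$ ($y = 3 \left(\left(4 - 0 - -4 - 0\right) + 355\right) \left(16 - 39\right) = 3 \left(\left(4 + 0 + 4 + 0\right) + 355\right) \left(-23\right) = 3 \left(8 + 355\right) \left(-23\right) = 3 \cdot 363 \left(-23\right) = 3 \left(-8349\right) = -25047$)
$\left(s + y\right) 7 \left(-2\right) = \left(77 - 25047\right) 7 \left(-2\right) = \left(-24970\right) \left(-14\right) = 349580$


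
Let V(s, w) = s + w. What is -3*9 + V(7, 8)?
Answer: -12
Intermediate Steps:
-3*9 + V(7, 8) = -3*9 + (7 + 8) = -27 + 15 = -12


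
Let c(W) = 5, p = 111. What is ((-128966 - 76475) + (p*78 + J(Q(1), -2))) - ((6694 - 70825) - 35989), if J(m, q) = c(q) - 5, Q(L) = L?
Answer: -96663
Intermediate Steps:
J(m, q) = 0 (J(m, q) = 5 - 5 = 0)
((-128966 - 76475) + (p*78 + J(Q(1), -2))) - ((6694 - 70825) - 35989) = ((-128966 - 76475) + (111*78 + 0)) - ((6694 - 70825) - 35989) = (-205441 + (8658 + 0)) - (-64131 - 35989) = (-205441 + 8658) - 1*(-100120) = -196783 + 100120 = -96663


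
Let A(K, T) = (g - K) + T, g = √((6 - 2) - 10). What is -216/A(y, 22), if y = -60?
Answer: -8856/3365 + 108*I*√6/3365 ≈ -2.6318 + 0.078617*I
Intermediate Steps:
g = I*√6 (g = √(4 - 10) = √(-6) = I*√6 ≈ 2.4495*I)
A(K, T) = T - K + I*√6 (A(K, T) = (I*√6 - K) + T = (-K + I*√6) + T = T - K + I*√6)
-216/A(y, 22) = -216/(22 - 1*(-60) + I*√6) = -216/(22 + 60 + I*√6) = -216/(82 + I*√6)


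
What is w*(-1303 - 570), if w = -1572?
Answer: 2944356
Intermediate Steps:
w*(-1303 - 570) = -1572*(-1303 - 570) = -1572*(-1873) = 2944356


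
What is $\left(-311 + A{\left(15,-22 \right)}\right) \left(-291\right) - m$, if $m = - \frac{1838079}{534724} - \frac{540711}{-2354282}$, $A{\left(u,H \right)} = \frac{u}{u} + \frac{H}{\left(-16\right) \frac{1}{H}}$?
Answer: $\frac{15581288351895207}{157361386021} \approx 99016.0$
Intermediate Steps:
$A{\left(u,H \right)} = 1 - \frac{H^{2}}{16}$ ($A{\left(u,H \right)} = 1 + H \left(- \frac{H}{16}\right) = 1 - \frac{H^{2}}{16}$)
$m = - \frac{2019112577757}{629445544084}$ ($m = \left(-1838079\right) \frac{1}{534724} - - \frac{540711}{2354282} = - \frac{1838079}{534724} + \frac{540711}{2354282} = - \frac{2019112577757}{629445544084} \approx -3.2078$)
$\left(-311 + A{\left(15,-22 \right)}\right) \left(-291\right) - m = \left(-311 + \left(1 - \frac{\left(-22\right)^{2}}{16}\right)\right) \left(-291\right) - - \frac{2019112577757}{629445544084} = \left(-311 + \left(1 - \frac{121}{4}\right)\right) \left(-291\right) + \frac{2019112577757}{629445544084} = \left(-311 - \frac{117}{4}\right) \left(-291\right) + \frac{2019112577757}{629445544084} = \left(- \frac{1361}{4}\right) \left(-291\right) + \frac{2019112577757}{629445544084} = \frac{396051}{4} + \frac{2019112577757}{629445544084} = \frac{15581288351895207}{157361386021}$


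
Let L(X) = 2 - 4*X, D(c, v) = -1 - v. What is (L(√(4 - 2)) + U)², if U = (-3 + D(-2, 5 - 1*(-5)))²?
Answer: 39236 - 1584*√2 ≈ 36996.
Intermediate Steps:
U = 196 (U = (-3 + (-1 - (5 - 1*(-5))))² = (-3 + (-1 - (5 + 5)))² = (-3 + (-1 - 1*10))² = (-3 + (-1 - 10))² = (-3 - 11)² = (-14)² = 196)
(L(√(4 - 2)) + U)² = ((2 - 4*√(4 - 2)) + 196)² = ((2 - 4*√2) + 196)² = (198 - 4*√2)²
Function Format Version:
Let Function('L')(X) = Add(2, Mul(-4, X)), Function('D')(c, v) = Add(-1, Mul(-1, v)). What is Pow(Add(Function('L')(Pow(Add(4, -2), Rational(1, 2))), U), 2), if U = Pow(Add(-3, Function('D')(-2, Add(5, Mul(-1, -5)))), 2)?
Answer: Add(39236, Mul(-1584, Pow(2, Rational(1, 2)))) ≈ 36996.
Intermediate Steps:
U = 196 (U = Pow(Add(-3, Add(-1, Mul(-1, Add(5, Mul(-1, -5))))), 2) = Pow(Add(-3, Add(-1, Mul(-1, Add(5, 5)))), 2) = Pow(Add(-3, Add(-1, Mul(-1, 10))), 2) = Pow(Add(-3, Add(-1, -10)), 2) = Pow(Add(-3, -11), 2) = Pow(-14, 2) = 196)
Pow(Add(Function('L')(Pow(Add(4, -2), Rational(1, 2))), U), 2) = Pow(Add(Add(2, Mul(-4, Pow(Add(4, -2), Rational(1, 2)))), 196), 2) = Pow(Add(Add(2, Mul(-4, Pow(2, Rational(1, 2)))), 196), 2) = Pow(Add(198, Mul(-4, Pow(2, Rational(1, 2)))), 2)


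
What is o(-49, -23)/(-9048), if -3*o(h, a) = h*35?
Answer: -1715/27144 ≈ -0.063182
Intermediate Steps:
o(h, a) = -35*h/3 (o(h, a) = -h*35/3 = -35*h/3)
o(-49, -23)/(-9048) = -35/3*(-49)/(-9048) = (1715/3)*(-1/9048) = -1715/27144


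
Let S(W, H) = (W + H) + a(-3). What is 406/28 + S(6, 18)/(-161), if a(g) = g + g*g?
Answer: 4609/322 ≈ 14.314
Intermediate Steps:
a(g) = g + g**2
S(W, H) = 6 + H + W (S(W, H) = (W + H) - 3*(1 - 3) = (H + W) - 3*(-2) = (H + W) + 6 = 6 + H + W)
406/28 + S(6, 18)/(-161) = 406/28 + (6 + 18 + 6)/(-161) = 406*(1/28) + 30*(-1/161) = 29/2 - 30/161 = 4609/322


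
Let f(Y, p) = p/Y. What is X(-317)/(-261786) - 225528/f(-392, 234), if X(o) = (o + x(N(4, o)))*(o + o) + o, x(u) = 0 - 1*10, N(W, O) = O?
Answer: 1285758898939/3403218 ≈ 3.7781e+5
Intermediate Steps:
x(u) = -10 (x(u) = 0 - 10 = -10)
X(o) = o + 2*o*(-10 + o) (X(o) = (o - 10)*(o + o) + o = (-10 + o)*(2*o) + o = 2*o*(-10 + o) + o = o + 2*o*(-10 + o))
X(-317)/(-261786) - 225528/f(-392, 234) = -317*(-19 + 2*(-317))/(-261786) - 225528/(234/(-392)) = -317*(-19 - 634)*(-1/261786) - 225528/(234*(-1/392)) = -317*(-653)*(-1/261786) - 225528/(-117/196) = 207001*(-1/261786) - 225528*(-196/117) = -207001/261786 + 14734496/39 = 1285758898939/3403218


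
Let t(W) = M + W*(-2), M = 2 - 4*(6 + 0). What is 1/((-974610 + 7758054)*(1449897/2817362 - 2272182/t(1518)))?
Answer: 8513333/42939421778984670 ≈ 1.9826e-10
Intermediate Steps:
M = -22 (M = 2 - 4*6 = 2 - 24 = -22)
t(W) = -22 - 2*W (t(W) = -22 + W*(-2) = -22 - 2*W)
1/((-974610 + 7758054)*(1449897/2817362 - 2272182/t(1518))) = 1/((-974610 + 7758054)*(1449897/2817362 - 2272182/(-22 - 2*1518))) = 1/(6783444*(1449897*(1/2817362) - 2272182/(-22 - 3036))) = 1/(6783444*(63039/122494 - 2272182/(-3058))) = 1/(6783444*(63039/122494 - 2272182*(-1/3058))) = 1/(6783444*(63039/122494 + 103281/139)) = 1/(6783444*(12660065235/17026666)) = (1/6783444)*(17026666/12660065235) = 8513333/42939421778984670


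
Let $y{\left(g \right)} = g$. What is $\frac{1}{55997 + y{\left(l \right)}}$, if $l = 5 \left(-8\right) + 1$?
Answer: $\frac{1}{55958} \approx 1.7871 \cdot 10^{-5}$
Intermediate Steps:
$l = -39$ ($l = -40 + 1 = -39$)
$\frac{1}{55997 + y{\left(l \right)}} = \frac{1}{55997 - 39} = \frac{1}{55958}$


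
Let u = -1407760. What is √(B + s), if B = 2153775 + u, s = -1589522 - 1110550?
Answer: I*√1954057 ≈ 1397.9*I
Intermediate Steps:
s = -2700072
B = 746015 (B = 2153775 - 1407760 = 746015)
√(B + s) = √(746015 - 2700072) = √(-1954057) = I*√1954057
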